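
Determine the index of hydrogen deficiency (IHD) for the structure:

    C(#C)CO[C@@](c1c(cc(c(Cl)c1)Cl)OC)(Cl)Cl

6

Molecular formula from the SMILES: C11H8Cl4O2.
DoU = (2C + 2 + N − H − X)/2 = (2·11 + 2 + 0 − 8 − 4)/2 = 12/2 = 6.
(Structurally: 1 ring(s) + 5 π bond(s) = 6.)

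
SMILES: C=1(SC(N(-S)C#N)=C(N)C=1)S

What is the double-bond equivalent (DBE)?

Molecular formula from the SMILES: C5H5N3S3.
DoU = (2C + 2 + N − H − X)/2 = (2·5 + 2 + 3 − 5 − 0)/2 = 10/2 = 5.
(Structurally: 1 ring(s) + 4 π bond(s) = 5.)

5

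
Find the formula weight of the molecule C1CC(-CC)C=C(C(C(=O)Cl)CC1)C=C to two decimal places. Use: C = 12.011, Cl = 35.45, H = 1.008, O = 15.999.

226.74

Molecular formula: C13H19ClO.
M = 13×12.011 + 1×35.45 + 19×1.008 + 1×15.999 = 226.74 g/mol.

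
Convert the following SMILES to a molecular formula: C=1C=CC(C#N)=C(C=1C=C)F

Heavy atoms from the SMILES: 9 C, 1 F, 1 N.
Implicit hydrogens by atom environment:
  3 × C (aromatic): 1 H each → 3
  3 × C (aromatic): no H
  1 × C: 2 H
  1 × C: 1 H
  1 × C: no H
  1 × F: no H
  1 × N: no H
  Total hydrogens = 6.
Molecular formula: C9H6FN

C9H6FN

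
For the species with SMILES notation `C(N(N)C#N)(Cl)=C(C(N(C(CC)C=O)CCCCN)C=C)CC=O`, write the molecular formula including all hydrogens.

Heavy atoms from the SMILES: 16 C, 1 Cl, 5 N, 2 O.
Implicit hydrogens by atom environment:
  7 × C: 2 H each → 14
  5 × C: 1 H each → 5
  3 × C: no H
  3 × N: no H
  2 × N: 2 H each → 4
  2 × O: no H
  1 × C: 3 H
  1 × Cl: no H
  Total hydrogens = 26.
Molecular formula: C16H26ClN5O2

C16H26ClN5O2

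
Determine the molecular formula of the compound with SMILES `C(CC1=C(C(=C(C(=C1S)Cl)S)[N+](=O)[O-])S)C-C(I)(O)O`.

Heavy atoms from the SMILES: 10 C, 1 Cl, 1 I, 1 N, 4 O, 3 S.
Implicit hydrogens by atom environment:
  6 × C (aromatic): no H
  3 × C: 2 H each → 6
  3 × S: 1 H each → 3
  2 × O: 1 H each → 2
  1 × C: no H
  1 × Cl: no H
  1 × I: no H
  1 × N (charge +1): no H
  1 × O: no H
  1 × O (charge -1): no H
  Total hydrogens = 11.
Molecular formula: C10H11ClINO4S3

C10H11ClINO4S3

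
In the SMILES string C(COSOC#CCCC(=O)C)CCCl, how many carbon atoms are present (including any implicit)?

10

The symbol for carbon appears 10 times in the SMILES. (Cl is a single chlorine, not C + l.)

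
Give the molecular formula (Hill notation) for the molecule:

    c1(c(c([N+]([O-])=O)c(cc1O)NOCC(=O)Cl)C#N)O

C9H6ClN3O6

Heavy atoms from the SMILES: 9 C, 1 Cl, 3 N, 6 O.
Implicit hydrogens by atom environment:
  5 × C (aromatic): no H
  3 × O: no H
  2 × C: no H
  2 × O: 1 H each → 2
  1 × C: 2 H
  1 × C (aromatic): 1 H
  1 × Cl: no H
  1 × N: 1 H
  1 × N: no H
  1 × N (charge +1): no H
  1 × O (charge -1): no H
  Total hydrogens = 6.
Molecular formula: C9H6ClN3O6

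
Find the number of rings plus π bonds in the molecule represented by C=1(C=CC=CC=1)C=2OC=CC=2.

Molecular formula from the SMILES: C10H8O.
DoU = (2C + 2 + N − H − X)/2 = (2·10 + 2 + 0 − 8 − 0)/2 = 14/2 = 7.
(Structurally: 2 ring(s) + 5 π bond(s) = 7.)

7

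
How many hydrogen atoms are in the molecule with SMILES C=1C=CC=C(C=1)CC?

10

Hydrogens are implicit in SMILES; fill each atom to its normal valence:
  5 × C (aromatic): 1 H each → 5
  1 × C: 3 H
  1 × C: 2 H
  1 × C (aromatic): no H
  Total hydrogens = 10.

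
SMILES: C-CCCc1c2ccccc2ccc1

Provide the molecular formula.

C14H16

Heavy atoms from the SMILES: 14 C.
Implicit hydrogens by atom environment:
  7 × C (aromatic): 1 H each → 7
  3 × C: 2 H each → 6
  3 × C (aromatic): no H
  1 × C: 3 H
  Total hydrogens = 16.
Molecular formula: C14H16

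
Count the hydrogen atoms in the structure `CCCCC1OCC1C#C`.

Hydrogens are implicit in SMILES; fill each atom to its normal valence:
  4 × C: 2 H each → 8
  3 × C: 1 H each → 3
  1 × C: 3 H
  1 × C: no H
  1 × O: no H
  Total hydrogens = 14.

14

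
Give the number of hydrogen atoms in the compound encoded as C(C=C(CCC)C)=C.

14

Hydrogens are implicit in SMILES; fill each atom to its normal valence:
  3 × C: 2 H each → 6
  2 × C: 3 H each → 6
  2 × C: 1 H each → 2
  1 × C: no H
  Total hydrogens = 14.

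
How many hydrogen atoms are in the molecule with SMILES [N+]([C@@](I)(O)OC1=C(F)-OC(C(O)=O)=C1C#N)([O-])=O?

2

Hydrogens are implicit in SMILES; fill each atom to its normal valence:
  4 × C (aromatic): no H
  3 × C: no H
  3 × O: no H
  2 × O: 1 H each → 2
  1 × F: no H
  1 × I: no H
  1 × N: no H
  1 × N (charge +1): no H
  1 × O (aromatic): no H
  1 × O (charge -1): no H
  Total hydrogens = 2.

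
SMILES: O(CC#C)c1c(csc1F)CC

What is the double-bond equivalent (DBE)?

5

Molecular formula from the SMILES: C9H9FOS.
DoU = (2C + 2 + N − H − X)/2 = (2·9 + 2 + 0 − 9 − 1)/2 = 10/2 = 5.
(Structurally: 1 ring(s) + 4 π bond(s) = 5.)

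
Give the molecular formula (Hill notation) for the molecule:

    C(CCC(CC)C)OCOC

C9H20O2

Heavy atoms from the SMILES: 9 C, 2 O.
Implicit hydrogens by atom environment:
  5 × C: 2 H each → 10
  3 × C: 3 H each → 9
  2 × O: no H
  1 × C: 1 H
  Total hydrogens = 20.
Molecular formula: C9H20O2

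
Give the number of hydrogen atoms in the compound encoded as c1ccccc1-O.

Hydrogens are implicit in SMILES; fill each atom to its normal valence:
  5 × C (aromatic): 1 H each → 5
  1 × C (aromatic): no H
  1 × O: 1 H
  Total hydrogens = 6.

6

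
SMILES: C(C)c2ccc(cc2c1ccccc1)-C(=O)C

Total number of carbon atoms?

16

The symbol for carbon appears 16 times in the SMILES. Lowercase c denotes aromatic carbon and counts toward C.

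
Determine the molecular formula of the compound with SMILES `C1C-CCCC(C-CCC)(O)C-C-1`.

C12H24O

Heavy atoms from the SMILES: 12 C, 1 O.
Implicit hydrogens by atom environment:
  10 × C: 2 H each → 20
  1 × C: 3 H
  1 × C: no H
  1 × O: 1 H
  Total hydrogens = 24.
Molecular formula: C12H24O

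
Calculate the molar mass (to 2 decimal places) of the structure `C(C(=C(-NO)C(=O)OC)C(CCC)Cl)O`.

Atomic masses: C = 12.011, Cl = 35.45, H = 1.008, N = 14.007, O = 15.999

237.68

Molecular formula: C9H16ClNO4.
M = 9×12.011 + 1×35.45 + 16×1.008 + 1×14.007 + 4×15.999 = 237.68 g/mol.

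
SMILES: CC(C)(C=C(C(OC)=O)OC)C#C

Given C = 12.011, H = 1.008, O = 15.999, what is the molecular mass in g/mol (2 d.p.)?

182.22

Molecular formula: C10H14O3.
M = 10×12.011 + 14×1.008 + 3×15.999 = 182.22 g/mol.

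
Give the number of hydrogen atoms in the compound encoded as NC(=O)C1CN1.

Hydrogens are implicit in SMILES; fill each atom to its normal valence:
  1 × C: 2 H
  1 × C: 1 H
  1 × C: no H
  1 × N: 2 H
  1 × N: 1 H
  1 × O: no H
  Total hydrogens = 6.

6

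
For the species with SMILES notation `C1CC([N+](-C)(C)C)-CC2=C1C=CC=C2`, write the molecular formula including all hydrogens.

Heavy atoms from the SMILES: 13 C, 1 N.
Implicit hydrogens by atom environment:
  4 × C (aromatic): 1 H each → 4
  3 × C: 3 H each → 9
  3 × C: 2 H each → 6
  2 × C (aromatic): no H
  1 × C: 1 H
  1 × N (charge +1): no H
  Total hydrogens = 20.
Net charge +1.
Molecular formula: C13H20N+

C13H20N+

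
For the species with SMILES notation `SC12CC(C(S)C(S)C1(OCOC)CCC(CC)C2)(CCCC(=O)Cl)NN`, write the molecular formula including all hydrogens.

Heavy atoms from the SMILES: 18 C, 1 Cl, 2 N, 3 O, 3 S.
Implicit hydrogens by atom environment:
  9 × C: 2 H each → 18
  4 × C: no H
  3 × C: 1 H each → 3
  3 × O: no H
  3 × S: 1 H each → 3
  2 × C: 3 H each → 6
  1 × Cl: no H
  1 × N: 2 H
  1 × N: 1 H
  Total hydrogens = 33.
Molecular formula: C18H33ClN2O3S3

C18H33ClN2O3S3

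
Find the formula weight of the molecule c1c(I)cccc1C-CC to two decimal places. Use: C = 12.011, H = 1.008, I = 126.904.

246.09

Molecular formula: C9H11I.
M = 9×12.011 + 11×1.008 + 1×126.904 = 246.09 g/mol.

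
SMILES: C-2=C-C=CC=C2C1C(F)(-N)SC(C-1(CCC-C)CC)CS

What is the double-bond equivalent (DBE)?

5

Molecular formula from the SMILES: C17H26FNS2.
DoU = (2C + 2 + N − H − X)/2 = (2·17 + 2 + 1 − 26 − 1)/2 = 10/2 = 5.
(Structurally: 2 ring(s) + 3 π bond(s) = 5.)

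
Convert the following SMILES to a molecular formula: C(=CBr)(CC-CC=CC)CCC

Heavy atoms from the SMILES: 1 Br, 11 C.
Implicit hydrogens by atom environment:
  5 × C: 2 H each → 10
  3 × C: 1 H each → 3
  2 × C: 3 H each → 6
  1 × Br: no H
  1 × C: no H
  Total hydrogens = 19.
Molecular formula: C11H19Br

C11H19Br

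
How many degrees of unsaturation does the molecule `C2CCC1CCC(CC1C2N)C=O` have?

Molecular formula from the SMILES: C11H19NO.
DoU = (2C + 2 + N − H − X)/2 = (2·11 + 2 + 1 − 19 − 0)/2 = 6/2 = 3.
(Structurally: 2 ring(s) + 1 π bond(s) = 3.)

3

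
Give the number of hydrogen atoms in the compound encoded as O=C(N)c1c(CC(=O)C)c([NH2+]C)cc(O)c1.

Hydrogens are implicit in SMILES; fill each atom to its normal valence:
  4 × C (aromatic): no H
  2 × C: 3 H each → 6
  2 × C (aromatic): 1 H each → 2
  2 × C: no H
  2 × O: no H
  1 × C: 2 H
  1 × N: 2 H
  1 × N (charge +1): 2 H
  1 × O: 1 H
  Total hydrogens = 15.

15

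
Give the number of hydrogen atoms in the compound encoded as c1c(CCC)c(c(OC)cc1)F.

13

Hydrogens are implicit in SMILES; fill each atom to its normal valence:
  3 × C (aromatic): 1 H each → 3
  3 × C (aromatic): no H
  2 × C: 3 H each → 6
  2 × C: 2 H each → 4
  1 × F: no H
  1 × O: no H
  Total hydrogens = 13.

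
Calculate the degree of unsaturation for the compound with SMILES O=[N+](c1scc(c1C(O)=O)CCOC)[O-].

Molecular formula from the SMILES: C8H9NO5S.
DoU = (2C + 2 + N − H − X)/2 = (2·8 + 2 + 1 − 9 − 0)/2 = 10/2 = 5.
(Structurally: 1 ring(s) + 4 π bond(s) = 5.)

5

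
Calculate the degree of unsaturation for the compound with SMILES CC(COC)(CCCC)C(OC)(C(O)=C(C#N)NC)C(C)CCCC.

Molecular formula from the SMILES: C20H38N2O3.
DoU = (2C + 2 + N − H − X)/2 = (2·20 + 2 + 2 − 38 − 0)/2 = 6/2 = 3.
(Structurally: 0 ring(s) + 3 π bond(s) = 3.)

3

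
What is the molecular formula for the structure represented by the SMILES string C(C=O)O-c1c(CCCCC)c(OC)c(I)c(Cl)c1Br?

Heavy atoms from the SMILES: 1 Br, 14 C, 1 Cl, 1 I, 3 O.
Implicit hydrogens by atom environment:
  6 × C (aromatic): no H
  5 × C: 2 H each → 10
  3 × O: no H
  2 × C: 3 H each → 6
  1 × Br: no H
  1 × C: 1 H
  1 × Cl: no H
  1 × I: no H
  Total hydrogens = 17.
Molecular formula: C14H17BrClIO3

C14H17BrClIO3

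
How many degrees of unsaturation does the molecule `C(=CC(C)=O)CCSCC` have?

2

Molecular formula from the SMILES: C8H14OS.
DoU = (2C + 2 + N − H − X)/2 = (2·8 + 2 + 0 − 14 − 0)/2 = 4/2 = 2.
(Structurally: 0 ring(s) + 2 π bond(s) = 2.)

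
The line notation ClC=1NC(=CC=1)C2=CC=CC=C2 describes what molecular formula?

Heavy atoms from the SMILES: 10 C, 1 Cl, 1 N.
Implicit hydrogens by atom environment:
  7 × C (aromatic): 1 H each → 7
  3 × C (aromatic): no H
  1 × Cl: no H
  1 × N (aromatic): 1 H
  Total hydrogens = 8.
Molecular formula: C10H8ClN

C10H8ClN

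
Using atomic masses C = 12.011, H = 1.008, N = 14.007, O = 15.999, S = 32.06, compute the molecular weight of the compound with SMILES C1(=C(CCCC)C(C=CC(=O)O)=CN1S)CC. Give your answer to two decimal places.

Molecular formula: C13H19NO2S.
M = 13×12.011 + 19×1.008 + 1×14.007 + 2×15.999 + 1×32.06 = 253.36 g/mol.

253.36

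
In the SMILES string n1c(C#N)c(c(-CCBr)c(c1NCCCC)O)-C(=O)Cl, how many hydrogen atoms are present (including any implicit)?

Hydrogens are implicit in SMILES; fill each atom to its normal valence:
  5 × C: 2 H each → 10
  5 × C (aromatic): no H
  2 × C: no H
  1 × Br: no H
  1 × C: 3 H
  1 × Cl: no H
  1 × N: 1 H
  1 × N (aromatic): no H
  1 × N: no H
  1 × O: 1 H
  1 × O: no H
  Total hydrogens = 15.

15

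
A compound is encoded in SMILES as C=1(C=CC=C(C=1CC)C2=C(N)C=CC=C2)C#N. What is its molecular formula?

C15H14N2

Heavy atoms from the SMILES: 15 C, 2 N.
Implicit hydrogens by atom environment:
  7 × C (aromatic): 1 H each → 7
  5 × C (aromatic): no H
  1 × C: 3 H
  1 × C: 2 H
  1 × C: no H
  1 × N: 2 H
  1 × N: no H
  Total hydrogens = 14.
Molecular formula: C15H14N2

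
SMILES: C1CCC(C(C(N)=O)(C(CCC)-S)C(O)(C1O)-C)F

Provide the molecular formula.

Heavy atoms from the SMILES: 13 C, 1 F, 1 N, 3 O, 1 S.
Implicit hydrogens by atom environment:
  5 × C: 2 H each → 10
  3 × C: 1 H each → 3
  3 × C: no H
  2 × C: 3 H each → 6
  2 × O: 1 H each → 2
  1 × F: no H
  1 × N: 2 H
  1 × O: no H
  1 × S: 1 H
  Total hydrogens = 24.
Molecular formula: C13H24FNO3S

C13H24FNO3S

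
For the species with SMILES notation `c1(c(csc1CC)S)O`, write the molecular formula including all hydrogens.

C6H8OS2

Heavy atoms from the SMILES: 6 C, 1 O, 2 S.
Implicit hydrogens by atom environment:
  3 × C (aromatic): no H
  1 × C: 3 H
  1 × C: 2 H
  1 × C (aromatic): 1 H
  1 × O: 1 H
  1 × S: 1 H
  1 × S (aromatic): no H
  Total hydrogens = 8.
Molecular formula: C6H8OS2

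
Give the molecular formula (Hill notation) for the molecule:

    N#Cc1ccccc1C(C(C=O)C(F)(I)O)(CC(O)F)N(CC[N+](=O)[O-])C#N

C16H15F2IN4O5

Heavy atoms from the SMILES: 16 C, 2 F, 1 I, 4 N, 5 O.
Implicit hydrogens by atom environment:
  4 × C (aromatic): 1 H each → 4
  4 × C: no H
  3 × C: 2 H each → 6
  3 × C: 1 H each → 3
  3 × N: no H
  2 × C (aromatic): no H
  2 × F: no H
  2 × O: 1 H each → 2
  2 × O: no H
  1 × I: no H
  1 × N (charge +1): no H
  1 × O (charge -1): no H
  Total hydrogens = 15.
Molecular formula: C16H15F2IN4O5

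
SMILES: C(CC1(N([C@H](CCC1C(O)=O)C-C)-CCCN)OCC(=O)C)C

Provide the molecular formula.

Heavy atoms from the SMILES: 17 C, 2 N, 4 O.
Implicit hydrogens by atom environment:
  9 × C: 2 H each → 18
  3 × C: 3 H each → 9
  3 × C: no H
  3 × O: no H
  2 × C: 1 H each → 2
  1 × N: 2 H
  1 × N: no H
  1 × O: 1 H
  Total hydrogens = 32.
Molecular formula: C17H32N2O4

C17H32N2O4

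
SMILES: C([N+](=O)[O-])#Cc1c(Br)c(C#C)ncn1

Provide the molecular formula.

C8H2BrN3O2

Heavy atoms from the SMILES: 1 Br, 8 C, 3 N, 2 O.
Implicit hydrogens by atom environment:
  3 × C (aromatic): no H
  3 × C: no H
  2 × N (aromatic): no H
  1 × Br: no H
  1 × C (aromatic): 1 H
  1 × C: 1 H
  1 × N (charge +1): no H
  1 × O: no H
  1 × O (charge -1): no H
  Total hydrogens = 2.
Molecular formula: C8H2BrN3O2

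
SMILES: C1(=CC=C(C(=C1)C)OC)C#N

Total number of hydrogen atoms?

9

Hydrogens are implicit in SMILES; fill each atom to its normal valence:
  3 × C (aromatic): 1 H each → 3
  3 × C (aromatic): no H
  2 × C: 3 H each → 6
  1 × C: no H
  1 × N: no H
  1 × O: no H
  Total hydrogens = 9.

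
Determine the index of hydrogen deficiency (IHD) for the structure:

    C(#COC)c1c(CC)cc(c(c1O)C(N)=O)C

7

Molecular formula from the SMILES: C13H15NO3.
DoU = (2C + 2 + N − H − X)/2 = (2·13 + 2 + 1 − 15 − 0)/2 = 14/2 = 7.
(Structurally: 1 ring(s) + 6 π bond(s) = 7.)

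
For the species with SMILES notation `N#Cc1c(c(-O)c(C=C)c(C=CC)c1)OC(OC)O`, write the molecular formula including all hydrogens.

C14H15NO4

Heavy atoms from the SMILES: 14 C, 1 N, 4 O.
Implicit hydrogens by atom environment:
  5 × C (aromatic): no H
  4 × C: 1 H each → 4
  2 × C: 3 H each → 6
  2 × O: 1 H each → 2
  2 × O: no H
  1 × C: 2 H
  1 × C (aromatic): 1 H
  1 × C: no H
  1 × N: no H
  Total hydrogens = 15.
Molecular formula: C14H15NO4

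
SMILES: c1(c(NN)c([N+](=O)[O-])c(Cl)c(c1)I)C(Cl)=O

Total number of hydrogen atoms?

4

Hydrogens are implicit in SMILES; fill each atom to its normal valence:
  5 × C (aromatic): no H
  2 × Cl: no H
  2 × O: no H
  1 × C (aromatic): 1 H
  1 × C: no H
  1 × I: no H
  1 × N: 2 H
  1 × N: 1 H
  1 × N (charge +1): no H
  1 × O (charge -1): no H
  Total hydrogens = 4.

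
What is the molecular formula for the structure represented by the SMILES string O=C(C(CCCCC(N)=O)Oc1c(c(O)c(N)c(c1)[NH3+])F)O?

Heavy atoms from the SMILES: 13 C, 1 F, 3 N, 5 O.
Implicit hydrogens by atom environment:
  5 × C (aromatic): no H
  4 × C: 2 H each → 8
  3 × O: no H
  2 × C: no H
  2 × N: 2 H each → 4
  2 × O: 1 H each → 2
  1 × C (aromatic): 1 H
  1 × C: 1 H
  1 × F: no H
  1 × N (charge +1): 3 H
  Total hydrogens = 19.
Net charge +1.
Molecular formula: C13H19FN3O5+

C13H19FN3O5+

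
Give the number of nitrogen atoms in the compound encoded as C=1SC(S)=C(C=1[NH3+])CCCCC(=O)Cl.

The symbol for nitrogen appears 1 time in the SMILES.

1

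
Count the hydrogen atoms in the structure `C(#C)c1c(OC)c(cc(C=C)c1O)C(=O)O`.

Hydrogens are implicit in SMILES; fill each atom to its normal valence:
  5 × C (aromatic): no H
  2 × C: 1 H each → 2
  2 × C: no H
  2 × O: 1 H each → 2
  2 × O: no H
  1 × C: 3 H
  1 × C: 2 H
  1 × C (aromatic): 1 H
  Total hydrogens = 10.

10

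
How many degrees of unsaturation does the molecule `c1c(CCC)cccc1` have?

Molecular formula from the SMILES: C9H12.
DoU = (2C + 2 + N − H − X)/2 = (2·9 + 2 + 0 − 12 − 0)/2 = 8/2 = 4.
(Structurally: 1 ring(s) + 3 π bond(s) = 4.)

4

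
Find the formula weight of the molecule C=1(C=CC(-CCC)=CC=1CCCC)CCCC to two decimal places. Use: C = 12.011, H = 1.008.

Molecular formula: C17H28.
M = 17×12.011 + 28×1.008 = 232.41 g/mol.

232.41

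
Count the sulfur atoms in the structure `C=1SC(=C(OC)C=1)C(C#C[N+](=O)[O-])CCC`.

1

The symbol for sulfur appears 1 time in the SMILES.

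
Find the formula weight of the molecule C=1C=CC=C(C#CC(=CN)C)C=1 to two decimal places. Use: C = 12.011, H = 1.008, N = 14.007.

157.22

Molecular formula: C11H11N.
M = 11×12.011 + 11×1.008 + 1×14.007 = 157.22 g/mol.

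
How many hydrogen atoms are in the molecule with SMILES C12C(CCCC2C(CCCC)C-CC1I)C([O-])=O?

24

Hydrogens are implicit in SMILES; fill each atom to its normal valence:
  8 × C: 2 H each → 16
  5 × C: 1 H each → 5
  1 × C: 3 H
  1 × C: no H
  1 × I: no H
  1 × O: no H
  1 × O (charge -1): no H
  Total hydrogens = 24.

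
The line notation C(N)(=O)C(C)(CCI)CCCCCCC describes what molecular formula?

C12H24INO

Heavy atoms from the SMILES: 12 C, 1 I, 1 N, 1 O.
Implicit hydrogens by atom environment:
  8 × C: 2 H each → 16
  2 × C: 3 H each → 6
  2 × C: no H
  1 × I: no H
  1 × N: 2 H
  1 × O: no H
  Total hydrogens = 24.
Molecular formula: C12H24INO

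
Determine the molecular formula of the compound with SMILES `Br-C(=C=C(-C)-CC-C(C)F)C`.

C9H14BrF

Heavy atoms from the SMILES: 1 Br, 9 C, 1 F.
Implicit hydrogens by atom environment:
  3 × C: 3 H each → 9
  3 × C: no H
  2 × C: 2 H each → 4
  1 × Br: no H
  1 × C: 1 H
  1 × F: no H
  Total hydrogens = 14.
Molecular formula: C9H14BrF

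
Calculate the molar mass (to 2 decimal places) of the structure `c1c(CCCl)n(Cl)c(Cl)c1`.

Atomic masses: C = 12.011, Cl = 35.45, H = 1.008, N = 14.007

198.47

Molecular formula: C6H6Cl3N.
M = 6×12.011 + 3×35.45 + 6×1.008 + 1×14.007 = 198.47 g/mol.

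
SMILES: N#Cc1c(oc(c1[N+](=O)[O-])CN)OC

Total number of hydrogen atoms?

7

Hydrogens are implicit in SMILES; fill each atom to its normal valence:
  4 × C (aromatic): no H
  2 × O: no H
  1 × C: 3 H
  1 × C: 2 H
  1 × C: no H
  1 × N: 2 H
  1 × N: no H
  1 × N (charge +1): no H
  1 × O (aromatic): no H
  1 × O (charge -1): no H
  Total hydrogens = 7.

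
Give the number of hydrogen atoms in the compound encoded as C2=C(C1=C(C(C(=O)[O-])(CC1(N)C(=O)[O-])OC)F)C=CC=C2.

Hydrogens are implicit in SMILES; fill each atom to its normal valence:
  6 × C: no H
  5 × C (aromatic): 1 H each → 5
  3 × O: no H
  2 × O (charge -1): no H
  1 × C: 3 H
  1 × C: 2 H
  1 × C (aromatic): no H
  1 × F: no H
  1 × N: 2 H
  Total hydrogens = 12.

12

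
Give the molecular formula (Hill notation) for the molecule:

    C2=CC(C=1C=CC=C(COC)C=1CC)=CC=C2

C16H18O

Heavy atoms from the SMILES: 16 C, 1 O.
Implicit hydrogens by atom environment:
  8 × C (aromatic): 1 H each → 8
  4 × C (aromatic): no H
  2 × C: 3 H each → 6
  2 × C: 2 H each → 4
  1 × O: no H
  Total hydrogens = 18.
Molecular formula: C16H18O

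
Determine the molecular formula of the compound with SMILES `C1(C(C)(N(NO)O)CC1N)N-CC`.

C7H18N4O2

Heavy atoms from the SMILES: 7 C, 4 N, 2 O.
Implicit hydrogens by atom environment:
  2 × C: 3 H each → 6
  2 × C: 2 H each → 4
  2 × C: 1 H each → 2
  2 × N: 1 H each → 2
  2 × O: 1 H each → 2
  1 × C: no H
  1 × N: 2 H
  1 × N: no H
  Total hydrogens = 18.
Molecular formula: C7H18N4O2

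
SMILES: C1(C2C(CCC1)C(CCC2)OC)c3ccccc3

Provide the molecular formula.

Heavy atoms from the SMILES: 17 C, 1 O.
Implicit hydrogens by atom environment:
  6 × C: 2 H each → 12
  5 × C (aromatic): 1 H each → 5
  4 × C: 1 H each → 4
  1 × C: 3 H
  1 × C (aromatic): no H
  1 × O: no H
  Total hydrogens = 24.
Molecular formula: C17H24O

C17H24O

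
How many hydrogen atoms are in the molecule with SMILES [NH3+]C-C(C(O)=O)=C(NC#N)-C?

10

Hydrogens are implicit in SMILES; fill each atom to its normal valence:
  4 × C: no H
  1 × C: 3 H
  1 × C: 2 H
  1 × N (charge +1): 3 H
  1 × N: 1 H
  1 × N: no H
  1 × O: 1 H
  1 × O: no H
  Total hydrogens = 10.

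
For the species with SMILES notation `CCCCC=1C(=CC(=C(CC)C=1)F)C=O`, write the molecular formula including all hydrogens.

Heavy atoms from the SMILES: 13 C, 1 F, 1 O.
Implicit hydrogens by atom environment:
  4 × C: 2 H each → 8
  4 × C (aromatic): no H
  2 × C: 3 H each → 6
  2 × C (aromatic): 1 H each → 2
  1 × C: 1 H
  1 × F: no H
  1 × O: no H
  Total hydrogens = 17.
Molecular formula: C13H17FO

C13H17FO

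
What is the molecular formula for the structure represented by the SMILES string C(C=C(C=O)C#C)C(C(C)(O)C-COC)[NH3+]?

C12H20NO3+

Heavy atoms from the SMILES: 12 C, 1 N, 3 O.
Implicit hydrogens by atom environment:
  4 × C: 1 H each → 4
  3 × C: 2 H each → 6
  3 × C: no H
  2 × C: 3 H each → 6
  2 × O: no H
  1 × N (charge +1): 3 H
  1 × O: 1 H
  Total hydrogens = 20.
Net charge +1.
Molecular formula: C12H20NO3+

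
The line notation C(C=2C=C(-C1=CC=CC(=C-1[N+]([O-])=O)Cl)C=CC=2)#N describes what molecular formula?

Heavy atoms from the SMILES: 13 C, 1 Cl, 2 N, 2 O.
Implicit hydrogens by atom environment:
  7 × C (aromatic): 1 H each → 7
  5 × C (aromatic): no H
  1 × C: no H
  1 × Cl: no H
  1 × N (charge +1): no H
  1 × N: no H
  1 × O: no H
  1 × O (charge -1): no H
  Total hydrogens = 7.
Molecular formula: C13H7ClN2O2

C13H7ClN2O2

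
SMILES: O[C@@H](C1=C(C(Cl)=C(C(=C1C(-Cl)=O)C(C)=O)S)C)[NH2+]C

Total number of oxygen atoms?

The symbol for oxygen appears 3 times in the SMILES.

3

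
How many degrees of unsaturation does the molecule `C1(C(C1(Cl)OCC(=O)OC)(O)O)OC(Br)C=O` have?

3

Molecular formula from the SMILES: C8H10BrClO7.
DoU = (2C + 2 + N − H − X)/2 = (2·8 + 2 + 0 − 10 − 2)/2 = 6/2 = 3.
(Structurally: 1 ring(s) + 2 π bond(s) = 3.)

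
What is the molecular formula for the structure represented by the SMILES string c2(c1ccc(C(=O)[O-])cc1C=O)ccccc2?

Heavy atoms from the SMILES: 14 C, 3 O.
Implicit hydrogens by atom environment:
  8 × C (aromatic): 1 H each → 8
  4 × C (aromatic): no H
  2 × O: no H
  1 × C: 1 H
  1 × C: no H
  1 × O (charge -1): no H
  Total hydrogens = 9.
Net charge -1.
Molecular formula: C14H9O3-

C14H9O3-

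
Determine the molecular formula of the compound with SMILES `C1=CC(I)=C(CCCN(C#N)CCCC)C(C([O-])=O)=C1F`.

Heavy atoms from the SMILES: 15 C, 1 F, 1 I, 2 N, 2 O.
Implicit hydrogens by atom environment:
  6 × C: 2 H each → 12
  4 × C (aromatic): no H
  2 × C (aromatic): 1 H each → 2
  2 × C: no H
  2 × N: no H
  1 × C: 3 H
  1 × F: no H
  1 × I: no H
  1 × O: no H
  1 × O (charge -1): no H
  Total hydrogens = 17.
Net charge -1.
Molecular formula: C15H17FIN2O2-

C15H17FIN2O2-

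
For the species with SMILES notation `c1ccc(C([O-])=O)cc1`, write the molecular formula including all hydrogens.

C7H5O2-

Heavy atoms from the SMILES: 7 C, 2 O.
Implicit hydrogens by atom environment:
  5 × C (aromatic): 1 H each → 5
  1 × C (aromatic): no H
  1 × C: no H
  1 × O: no H
  1 × O (charge -1): no H
  Total hydrogens = 5.
Net charge -1.
Molecular formula: C7H5O2-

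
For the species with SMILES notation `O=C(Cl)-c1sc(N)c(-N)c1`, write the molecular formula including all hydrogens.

Heavy atoms from the SMILES: 5 C, 1 Cl, 2 N, 1 O, 1 S.
Implicit hydrogens by atom environment:
  3 × C (aromatic): no H
  2 × N: 2 H each → 4
  1 × C (aromatic): 1 H
  1 × C: no H
  1 × Cl: no H
  1 × O: no H
  1 × S (aromatic): no H
  Total hydrogens = 5.
Molecular formula: C5H5ClN2OS

C5H5ClN2OS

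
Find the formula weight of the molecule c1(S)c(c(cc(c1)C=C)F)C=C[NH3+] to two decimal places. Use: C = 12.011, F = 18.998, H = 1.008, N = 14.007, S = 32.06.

196.26

Molecular formula: C10H11FNS+.
M = 10×12.011 + 1×18.998 + 11×1.008 + 1×14.007 + 1×32.06 = 196.26 g/mol.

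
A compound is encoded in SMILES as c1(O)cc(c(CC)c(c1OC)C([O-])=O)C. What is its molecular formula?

Heavy atoms from the SMILES: 11 C, 4 O.
Implicit hydrogens by atom environment:
  5 × C (aromatic): no H
  3 × C: 3 H each → 9
  2 × O: no H
  1 × C: 2 H
  1 × C (aromatic): 1 H
  1 × C: no H
  1 × O: 1 H
  1 × O (charge -1): no H
  Total hydrogens = 13.
Net charge -1.
Molecular formula: C11H13O4-

C11H13O4-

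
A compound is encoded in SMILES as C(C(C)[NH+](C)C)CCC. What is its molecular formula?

C8H20N+

Heavy atoms from the SMILES: 8 C, 1 N.
Implicit hydrogens by atom environment:
  4 × C: 3 H each → 12
  3 × C: 2 H each → 6
  1 × C: 1 H
  1 × N (charge +1): 1 H
  Total hydrogens = 20.
Net charge +1.
Molecular formula: C8H20N+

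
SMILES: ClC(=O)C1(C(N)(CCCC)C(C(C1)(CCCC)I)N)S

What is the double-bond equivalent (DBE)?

Molecular formula from the SMILES: C14H26ClIN2OS.
DoU = (2C + 2 + N − H − X)/2 = (2·14 + 2 + 2 − 26 − 2)/2 = 4/2 = 2.
(Structurally: 1 ring(s) + 1 π bond(s) = 2.)

2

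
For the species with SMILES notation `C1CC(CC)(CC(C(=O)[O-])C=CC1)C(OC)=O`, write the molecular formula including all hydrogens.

C13H19O4-

Heavy atoms from the SMILES: 13 C, 4 O.
Implicit hydrogens by atom environment:
  5 × C: 2 H each → 10
  3 × C: 1 H each → 3
  3 × C: no H
  3 × O: no H
  2 × C: 3 H each → 6
  1 × O (charge -1): no H
  Total hydrogens = 19.
Net charge -1.
Molecular formula: C13H19O4-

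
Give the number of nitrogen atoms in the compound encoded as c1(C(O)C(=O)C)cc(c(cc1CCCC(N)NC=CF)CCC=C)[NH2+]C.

3

The symbol for nitrogen appears 3 times in the SMILES.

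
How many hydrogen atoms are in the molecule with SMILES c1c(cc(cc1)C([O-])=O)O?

5

Hydrogens are implicit in SMILES; fill each atom to its normal valence:
  4 × C (aromatic): 1 H each → 4
  2 × C (aromatic): no H
  1 × C: no H
  1 × O: 1 H
  1 × O: no H
  1 × O (charge -1): no H
  Total hydrogens = 5.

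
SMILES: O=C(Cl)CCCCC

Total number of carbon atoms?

6

The symbol for carbon appears 6 times in the SMILES. (Cl is a single chlorine, not C + l.)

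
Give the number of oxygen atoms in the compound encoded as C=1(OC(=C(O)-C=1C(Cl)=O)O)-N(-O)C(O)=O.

7

The symbol for oxygen appears 7 times in the SMILES.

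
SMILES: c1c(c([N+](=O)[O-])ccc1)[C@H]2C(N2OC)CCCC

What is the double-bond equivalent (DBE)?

Molecular formula from the SMILES: C13H18N2O3.
DoU = (2C + 2 + N − H − X)/2 = (2·13 + 2 + 2 − 18 − 0)/2 = 12/2 = 6.
(Structurally: 2 ring(s) + 4 π bond(s) = 6.)

6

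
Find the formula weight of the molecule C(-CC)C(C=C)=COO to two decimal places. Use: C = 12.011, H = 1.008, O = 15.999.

128.17

Molecular formula: C7H12O2.
M = 7×12.011 + 12×1.008 + 2×15.999 = 128.17 g/mol.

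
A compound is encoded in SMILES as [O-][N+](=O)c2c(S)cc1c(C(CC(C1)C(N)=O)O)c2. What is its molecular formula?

Heavy atoms from the SMILES: 11 C, 2 N, 4 O, 1 S.
Implicit hydrogens by atom environment:
  4 × C (aromatic): no H
  2 × C: 2 H each → 4
  2 × C (aromatic): 1 H each → 2
  2 × C: 1 H each → 2
  2 × O: no H
  1 × C: no H
  1 × N: 2 H
  1 × N (charge +1): no H
  1 × O: 1 H
  1 × O (charge -1): no H
  1 × S: 1 H
  Total hydrogens = 12.
Molecular formula: C11H12N2O4S

C11H12N2O4S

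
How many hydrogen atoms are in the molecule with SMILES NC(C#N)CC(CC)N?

13

Hydrogens are implicit in SMILES; fill each atom to its normal valence:
  2 × C: 2 H each → 4
  2 × C: 1 H each → 2
  2 × N: 2 H each → 4
  1 × C: 3 H
  1 × C: no H
  1 × N: no H
  Total hydrogens = 13.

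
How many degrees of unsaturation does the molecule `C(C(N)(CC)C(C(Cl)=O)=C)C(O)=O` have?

3

Molecular formula from the SMILES: C8H12ClNO3.
DoU = (2C + 2 + N − H − X)/2 = (2·8 + 2 + 1 − 12 − 1)/2 = 6/2 = 3.
(Structurally: 0 ring(s) + 3 π bond(s) = 3.)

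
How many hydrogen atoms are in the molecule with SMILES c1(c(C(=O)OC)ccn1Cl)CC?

10

Hydrogens are implicit in SMILES; fill each atom to its normal valence:
  2 × C: 3 H each → 6
  2 × C (aromatic): 1 H each → 2
  2 × C (aromatic): no H
  2 × O: no H
  1 × C: 2 H
  1 × C: no H
  1 × Cl: no H
  1 × N (aromatic): no H
  Total hydrogens = 10.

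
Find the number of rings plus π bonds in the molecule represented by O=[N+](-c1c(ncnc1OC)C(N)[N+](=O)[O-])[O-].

Molecular formula from the SMILES: C6H7N5O5.
DoU = (2C + 2 + N − H − X)/2 = (2·6 + 2 + 5 − 7 − 0)/2 = 12/2 = 6.
(Structurally: 1 ring(s) + 5 π bond(s) = 6.)

6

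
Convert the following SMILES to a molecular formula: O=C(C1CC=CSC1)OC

Heavy atoms from the SMILES: 7 C, 2 O, 1 S.
Implicit hydrogens by atom environment:
  3 × C: 1 H each → 3
  2 × C: 2 H each → 4
  2 × O: no H
  1 × C: 3 H
  1 × C: no H
  1 × S: no H
  Total hydrogens = 10.
Molecular formula: C7H10O2S

C7H10O2S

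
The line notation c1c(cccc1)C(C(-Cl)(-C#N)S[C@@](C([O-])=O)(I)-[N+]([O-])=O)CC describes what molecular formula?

Heavy atoms from the SMILES: 13 C, 1 Cl, 1 I, 2 N, 4 O, 1 S.
Implicit hydrogens by atom environment:
  5 × C (aromatic): 1 H each → 5
  4 × C: no H
  2 × O: no H
  2 × O (charge -1): no H
  1 × C: 3 H
  1 × C: 2 H
  1 × C: 1 H
  1 × C (aromatic): no H
  1 × Cl: no H
  1 × I: no H
  1 × N: no H
  1 × N (charge +1): no H
  1 × S: no H
  Total hydrogens = 11.
Net charge -1.
Molecular formula: C13H11ClIN2O4S-

C13H11ClIN2O4S-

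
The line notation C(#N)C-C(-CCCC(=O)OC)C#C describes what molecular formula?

Heavy atoms from the SMILES: 10 C, 1 N, 2 O.
Implicit hydrogens by atom environment:
  4 × C: 2 H each → 8
  3 × C: no H
  2 × C: 1 H each → 2
  2 × O: no H
  1 × C: 3 H
  1 × N: no H
  Total hydrogens = 13.
Molecular formula: C10H13NO2

C10H13NO2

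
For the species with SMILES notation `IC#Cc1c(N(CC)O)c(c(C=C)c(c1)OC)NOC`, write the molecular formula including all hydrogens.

C14H17IN2O3

Heavy atoms from the SMILES: 14 C, 1 I, 2 N, 3 O.
Implicit hydrogens by atom environment:
  5 × C (aromatic): no H
  3 × C: 3 H each → 9
  2 × C: 2 H each → 4
  2 × C: no H
  2 × O: no H
  1 × C (aromatic): 1 H
  1 × C: 1 H
  1 × I: no H
  1 × N: 1 H
  1 × N: no H
  1 × O: 1 H
  Total hydrogens = 17.
Molecular formula: C14H17IN2O3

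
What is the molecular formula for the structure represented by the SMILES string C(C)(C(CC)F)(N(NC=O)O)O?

Heavy atoms from the SMILES: 6 C, 1 F, 2 N, 3 O.
Implicit hydrogens by atom environment:
  2 × C: 3 H each → 6
  2 × C: 1 H each → 2
  2 × O: 1 H each → 2
  1 × C: 2 H
  1 × C: no H
  1 × F: no H
  1 × N: 1 H
  1 × N: no H
  1 × O: no H
  Total hydrogens = 13.
Molecular formula: C6H13FN2O3

C6H13FN2O3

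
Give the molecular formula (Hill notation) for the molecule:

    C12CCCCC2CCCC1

C10H18

Heavy atoms from the SMILES: 10 C.
Implicit hydrogens by atom environment:
  8 × C: 2 H each → 16
  2 × C: 1 H each → 2
  Total hydrogens = 18.
Molecular formula: C10H18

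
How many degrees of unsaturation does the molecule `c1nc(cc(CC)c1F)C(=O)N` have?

Molecular formula from the SMILES: C8H9FN2O.
DoU = (2C + 2 + N − H − X)/2 = (2·8 + 2 + 2 − 9 − 1)/2 = 10/2 = 5.
(Structurally: 1 ring(s) + 4 π bond(s) = 5.)

5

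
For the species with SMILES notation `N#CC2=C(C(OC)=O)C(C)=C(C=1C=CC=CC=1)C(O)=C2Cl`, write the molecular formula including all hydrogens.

C16H12ClNO3

Heavy atoms from the SMILES: 16 C, 1 Cl, 1 N, 3 O.
Implicit hydrogens by atom environment:
  7 × C (aromatic): no H
  5 × C (aromatic): 1 H each → 5
  2 × C: 3 H each → 6
  2 × C: no H
  2 × O: no H
  1 × Cl: no H
  1 × N: no H
  1 × O: 1 H
  Total hydrogens = 12.
Molecular formula: C16H12ClNO3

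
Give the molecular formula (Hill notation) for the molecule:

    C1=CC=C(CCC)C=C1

Heavy atoms from the SMILES: 9 C.
Implicit hydrogens by atom environment:
  5 × C (aromatic): 1 H each → 5
  2 × C: 2 H each → 4
  1 × C: 3 H
  1 × C (aromatic): no H
  Total hydrogens = 12.
Molecular formula: C9H12

C9H12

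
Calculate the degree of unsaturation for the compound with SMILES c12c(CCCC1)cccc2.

5

Molecular formula from the SMILES: C10H12.
DoU = (2C + 2 + N − H − X)/2 = (2·10 + 2 + 0 − 12 − 0)/2 = 10/2 = 5.
(Structurally: 2 ring(s) + 3 π bond(s) = 5.)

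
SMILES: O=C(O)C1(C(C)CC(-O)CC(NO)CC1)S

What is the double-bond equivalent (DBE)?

2

Molecular formula from the SMILES: C10H19NO4S.
DoU = (2C + 2 + N − H − X)/2 = (2·10 + 2 + 1 − 19 − 0)/2 = 4/2 = 2.
(Structurally: 1 ring(s) + 1 π bond(s) = 2.)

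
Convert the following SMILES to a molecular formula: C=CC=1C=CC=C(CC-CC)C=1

Heavy atoms from the SMILES: 12 C.
Implicit hydrogens by atom environment:
  4 × C: 2 H each → 8
  4 × C (aromatic): 1 H each → 4
  2 × C (aromatic): no H
  1 × C: 3 H
  1 × C: 1 H
  Total hydrogens = 16.
Molecular formula: C12H16

C12H16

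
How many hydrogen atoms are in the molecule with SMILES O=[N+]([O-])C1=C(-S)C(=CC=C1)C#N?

Hydrogens are implicit in SMILES; fill each atom to its normal valence:
  3 × C (aromatic): 1 H each → 3
  3 × C (aromatic): no H
  1 × C: no H
  1 × N: no H
  1 × N (charge +1): no H
  1 × O: no H
  1 × O (charge -1): no H
  1 × S: 1 H
  Total hydrogens = 4.

4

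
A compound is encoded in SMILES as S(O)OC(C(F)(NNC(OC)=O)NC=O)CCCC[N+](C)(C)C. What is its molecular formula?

Heavy atoms from the SMILES: 12 C, 1 F, 4 N, 5 O, 1 S.
Implicit hydrogens by atom environment:
  4 × C: 3 H each → 12
  4 × C: 2 H each → 8
  4 × O: no H
  3 × N: 1 H each → 3
  2 × C: 1 H each → 2
  2 × C: no H
  1 × F: no H
  1 × N (charge +1): no H
  1 × O: 1 H
  1 × S: no H
  Total hydrogens = 26.
Net charge +1.
Molecular formula: C12H26FN4O5S+

C12H26FN4O5S+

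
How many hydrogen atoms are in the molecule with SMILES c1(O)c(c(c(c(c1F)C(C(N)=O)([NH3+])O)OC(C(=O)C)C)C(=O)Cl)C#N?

14

Hydrogens are implicit in SMILES; fill each atom to its normal valence:
  6 × C (aromatic): no H
  5 × C: no H
  4 × O: no H
  2 × C: 3 H each → 6
  2 × O: 1 H each → 2
  1 × C: 1 H
  1 × Cl: no H
  1 × F: no H
  1 × N (charge +1): 3 H
  1 × N: 2 H
  1 × N: no H
  Total hydrogens = 14.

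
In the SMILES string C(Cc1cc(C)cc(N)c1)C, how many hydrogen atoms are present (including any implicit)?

15

Hydrogens are implicit in SMILES; fill each atom to its normal valence:
  3 × C (aromatic): 1 H each → 3
  3 × C (aromatic): no H
  2 × C: 3 H each → 6
  2 × C: 2 H each → 4
  1 × N: 2 H
  Total hydrogens = 15.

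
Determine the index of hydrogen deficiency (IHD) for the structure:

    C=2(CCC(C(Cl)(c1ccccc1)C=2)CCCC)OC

6

Molecular formula from the SMILES: C17H23ClO.
DoU = (2C + 2 + N − H − X)/2 = (2·17 + 2 + 0 − 23 − 1)/2 = 12/2 = 6.
(Structurally: 2 ring(s) + 4 π bond(s) = 6.)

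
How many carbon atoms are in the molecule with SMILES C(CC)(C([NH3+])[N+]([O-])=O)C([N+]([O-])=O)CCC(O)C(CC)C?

12

The symbol for carbon appears 12 times in the SMILES.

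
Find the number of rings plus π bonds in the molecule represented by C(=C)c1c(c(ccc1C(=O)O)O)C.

Molecular formula from the SMILES: C10H10O3.
DoU = (2C + 2 + N − H − X)/2 = (2·10 + 2 + 0 − 10 − 0)/2 = 12/2 = 6.
(Structurally: 1 ring(s) + 5 π bond(s) = 6.)

6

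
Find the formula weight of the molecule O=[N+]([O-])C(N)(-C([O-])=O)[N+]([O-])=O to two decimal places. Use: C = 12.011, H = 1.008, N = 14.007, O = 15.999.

Molecular formula: C2H2N3O6-.
M = 2×12.011 + 2×1.008 + 3×14.007 + 6×15.999 = 164.05 g/mol.

164.05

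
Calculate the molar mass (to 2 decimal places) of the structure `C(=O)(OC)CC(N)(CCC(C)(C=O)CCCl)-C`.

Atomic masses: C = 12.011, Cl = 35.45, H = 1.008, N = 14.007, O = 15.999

263.76

Molecular formula: C12H22ClNO3.
M = 12×12.011 + 1×35.45 + 22×1.008 + 1×14.007 + 3×15.999 = 263.76 g/mol.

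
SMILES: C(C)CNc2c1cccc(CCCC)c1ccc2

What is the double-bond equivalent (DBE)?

Molecular formula from the SMILES: C17H23N.
DoU = (2C + 2 + N − H − X)/2 = (2·17 + 2 + 1 − 23 − 0)/2 = 14/2 = 7.
(Structurally: 2 ring(s) + 5 π bond(s) = 7.)

7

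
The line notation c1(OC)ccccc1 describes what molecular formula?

C7H8O

Heavy atoms from the SMILES: 7 C, 1 O.
Implicit hydrogens by atom environment:
  5 × C (aromatic): 1 H each → 5
  1 × C: 3 H
  1 × C (aromatic): no H
  1 × O: no H
  Total hydrogens = 8.
Molecular formula: C7H8O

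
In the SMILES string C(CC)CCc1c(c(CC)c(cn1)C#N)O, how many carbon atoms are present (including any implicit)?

The symbol for carbon appears 13 times in the SMILES. Lowercase c denotes aromatic carbon and counts toward C.

13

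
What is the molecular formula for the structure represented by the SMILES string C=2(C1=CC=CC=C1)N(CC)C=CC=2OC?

C13H15NO

Heavy atoms from the SMILES: 13 C, 1 N, 1 O.
Implicit hydrogens by atom environment:
  7 × C (aromatic): 1 H each → 7
  3 × C (aromatic): no H
  2 × C: 3 H each → 6
  1 × C: 2 H
  1 × N (aromatic): no H
  1 × O: no H
  Total hydrogens = 15.
Molecular formula: C13H15NO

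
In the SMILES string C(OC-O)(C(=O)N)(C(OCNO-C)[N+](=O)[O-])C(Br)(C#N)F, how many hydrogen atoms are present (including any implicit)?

12

Hydrogens are implicit in SMILES; fill each atom to its normal valence:
  5 × O: no H
  4 × C: no H
  2 × C: 2 H each → 4
  1 × Br: no H
  1 × C: 3 H
  1 × C: 1 H
  1 × F: no H
  1 × N: 2 H
  1 × N: 1 H
  1 × N: no H
  1 × N (charge +1): no H
  1 × O: 1 H
  1 × O (charge -1): no H
  Total hydrogens = 12.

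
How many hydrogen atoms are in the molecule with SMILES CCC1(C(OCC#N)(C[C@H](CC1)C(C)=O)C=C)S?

Hydrogens are implicit in SMILES; fill each atom to its normal valence:
  6 × C: 2 H each → 12
  4 × C: no H
  2 × C: 3 H each → 6
  2 × C: 1 H each → 2
  2 × O: no H
  1 × N: no H
  1 × S: 1 H
  Total hydrogens = 21.

21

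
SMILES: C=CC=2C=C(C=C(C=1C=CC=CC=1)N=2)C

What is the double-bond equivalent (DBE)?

Molecular formula from the SMILES: C14H13N.
DoU = (2C + 2 + N − H − X)/2 = (2·14 + 2 + 1 − 13 − 0)/2 = 18/2 = 9.
(Structurally: 2 ring(s) + 7 π bond(s) = 9.)

9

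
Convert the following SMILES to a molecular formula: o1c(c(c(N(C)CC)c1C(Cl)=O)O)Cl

C8H9Cl2NO3

Heavy atoms from the SMILES: 8 C, 2 Cl, 1 N, 3 O.
Implicit hydrogens by atom environment:
  4 × C (aromatic): no H
  2 × C: 3 H each → 6
  2 × Cl: no H
  1 × C: 2 H
  1 × C: no H
  1 × N: no H
  1 × O: 1 H
  1 × O (aromatic): no H
  1 × O: no H
  Total hydrogens = 9.
Molecular formula: C8H9Cl2NO3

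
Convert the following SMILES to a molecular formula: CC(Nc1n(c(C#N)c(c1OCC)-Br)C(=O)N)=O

Heavy atoms from the SMILES: 1 Br, 10 C, 4 N, 3 O.
Implicit hydrogens by atom environment:
  4 × C (aromatic): no H
  3 × C: no H
  3 × O: no H
  2 × C: 3 H each → 6
  1 × Br: no H
  1 × C: 2 H
  1 × N: 2 H
  1 × N: 1 H
  1 × N (aromatic): no H
  1 × N: no H
  Total hydrogens = 11.
Molecular formula: C10H11BrN4O3

C10H11BrN4O3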